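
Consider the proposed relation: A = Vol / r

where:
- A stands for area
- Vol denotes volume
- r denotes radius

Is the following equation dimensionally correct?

Yes

A (area) has dimensions [L^2].
Vol (volume) has dimensions [L^3].
r (radius) has dimensions [L].

Left side: [L^2]
Right side: [L^2]

Both sides have the same dimensions, so the equation is dimensionally consistent.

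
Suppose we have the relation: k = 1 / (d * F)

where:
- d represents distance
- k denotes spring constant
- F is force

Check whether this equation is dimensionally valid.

No

d (distance) has dimensions [L].
k (spring constant) has dimensions [M T^-2].
F (force) has dimensions [L M T^-2].

Left side: [M T^-2]
Right side: [L^-2 M^-1 T^2]

The two sides have different dimensions, so the equation is NOT dimensionally consistent.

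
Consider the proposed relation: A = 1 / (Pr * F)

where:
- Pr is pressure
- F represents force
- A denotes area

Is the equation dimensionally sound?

No

Pr (pressure) has dimensions [L^-1 M T^-2].
F (force) has dimensions [L M T^-2].
A (area) has dimensions [L^2].

Left side: [L^2]
Right side: [M^-2 T^4]

The two sides have different dimensions, so the equation is NOT dimensionally consistent.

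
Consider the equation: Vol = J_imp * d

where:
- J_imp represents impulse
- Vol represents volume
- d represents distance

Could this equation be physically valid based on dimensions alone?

No

J_imp (impulse) has dimensions [L M T^-1].
Vol (volume) has dimensions [L^3].
d (distance) has dimensions [L].

Left side: [L^3]
Right side: [L^2 M T^-1]

The two sides have different dimensions, so the equation is NOT dimensionally consistent.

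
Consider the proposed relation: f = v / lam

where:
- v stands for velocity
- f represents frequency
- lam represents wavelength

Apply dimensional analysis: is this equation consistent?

Yes

v (velocity) has dimensions [L T^-1].
f (frequency) has dimensions [T^-1].
lam (wavelength) has dimensions [L].

Left side: [T^-1]
Right side: [T^-1]

Both sides have the same dimensions, so the equation is dimensionally consistent.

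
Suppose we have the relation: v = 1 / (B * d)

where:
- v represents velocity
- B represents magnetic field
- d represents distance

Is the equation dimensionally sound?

No

v (velocity) has dimensions [L T^-1].
B (magnetic field) has dimensions [I^-1 M T^-2].
d (distance) has dimensions [L].

Left side: [L T^-1]
Right side: [I L^-1 M^-1 T^2]

The two sides have different dimensions, so the equation is NOT dimensionally consistent.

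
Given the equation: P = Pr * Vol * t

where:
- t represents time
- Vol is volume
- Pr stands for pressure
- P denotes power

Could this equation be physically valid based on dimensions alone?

No

t (time) has dimensions [T].
Vol (volume) has dimensions [L^3].
Pr (pressure) has dimensions [L^-1 M T^-2].
P (power) has dimensions [L^2 M T^-3].

Left side: [L^2 M T^-3]
Right side: [L^2 M T^-1]

The two sides have different dimensions, so the equation is NOT dimensionally consistent.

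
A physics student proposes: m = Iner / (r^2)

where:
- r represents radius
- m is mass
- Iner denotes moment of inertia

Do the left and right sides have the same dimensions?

Yes

r (radius) has dimensions [L].
m (mass) has dimensions [M].
Iner (moment of inertia) has dimensions [L^2 M].

Left side: [M]
Right side: [M]

Both sides have the same dimensions, so the equation is dimensionally consistent.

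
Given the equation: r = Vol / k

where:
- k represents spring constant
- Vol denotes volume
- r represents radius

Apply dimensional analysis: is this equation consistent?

No

k (spring constant) has dimensions [M T^-2].
Vol (volume) has dimensions [L^3].
r (radius) has dimensions [L].

Left side: [L]
Right side: [L^3 M^-1 T^2]

The two sides have different dimensions, so the equation is NOT dimensionally consistent.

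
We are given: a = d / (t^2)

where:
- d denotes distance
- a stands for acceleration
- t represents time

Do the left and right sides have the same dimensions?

Yes

d (distance) has dimensions [L].
a (acceleration) has dimensions [L T^-2].
t (time) has dimensions [T].

Left side: [L T^-2]
Right side: [L T^-2]

Both sides have the same dimensions, so the equation is dimensionally consistent.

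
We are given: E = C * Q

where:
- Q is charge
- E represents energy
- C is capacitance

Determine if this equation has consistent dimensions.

No

Q (charge) has dimensions [I T].
E (energy) has dimensions [L^2 M T^-2].
C (capacitance) has dimensions [I^2 L^-2 M^-1 T^4].

Left side: [L^2 M T^-2]
Right side: [I^3 L^-2 M^-1 T^5]

The two sides have different dimensions, so the equation is NOT dimensionally consistent.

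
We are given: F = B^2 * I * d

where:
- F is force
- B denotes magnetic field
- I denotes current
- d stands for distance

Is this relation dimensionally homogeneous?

No

F (force) has dimensions [L M T^-2].
B (magnetic field) has dimensions [I^-1 M T^-2].
I (current) has dimensions [I].
d (distance) has dimensions [L].

Left side: [L M T^-2]
Right side: [I^-1 L M^2 T^-4]

The two sides have different dimensions, so the equation is NOT dimensionally consistent.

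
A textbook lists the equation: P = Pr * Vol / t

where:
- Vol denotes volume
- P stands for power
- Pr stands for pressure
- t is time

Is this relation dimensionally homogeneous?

Yes

Vol (volume) has dimensions [L^3].
P (power) has dimensions [L^2 M T^-3].
Pr (pressure) has dimensions [L^-1 M T^-2].
t (time) has dimensions [T].

Left side: [L^2 M T^-3]
Right side: [L^2 M T^-3]

Both sides have the same dimensions, so the equation is dimensionally consistent.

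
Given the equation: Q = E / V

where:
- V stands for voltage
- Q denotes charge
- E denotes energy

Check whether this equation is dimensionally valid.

Yes

V (voltage) has dimensions [I^-1 L^2 M T^-3].
Q (charge) has dimensions [I T].
E (energy) has dimensions [L^2 M T^-2].

Left side: [I T]
Right side: [I T]

Both sides have the same dimensions, so the equation is dimensionally consistent.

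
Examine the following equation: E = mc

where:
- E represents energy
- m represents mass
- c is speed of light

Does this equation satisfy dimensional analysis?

No

E (energy) has dimensions [L^2 M T^-2].
m (mass) has dimensions [M].
c (speed of light) has dimensions [L T^-1].

Left side: [L^2 M T^-2]
Right side: [L M T^-1]

The two sides have different dimensions, so the equation is NOT dimensionally consistent.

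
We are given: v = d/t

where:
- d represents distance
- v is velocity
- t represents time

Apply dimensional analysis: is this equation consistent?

Yes

d (distance) has dimensions [L].
v (velocity) has dimensions [L T^-1].
t (time) has dimensions [T].

Left side: [L T^-1]
Right side: [L T^-1]

Both sides have the same dimensions, so the equation is dimensionally consistent.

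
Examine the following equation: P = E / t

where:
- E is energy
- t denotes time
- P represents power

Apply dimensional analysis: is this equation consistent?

Yes

E (energy) has dimensions [L^2 M T^-2].
t (time) has dimensions [T].
P (power) has dimensions [L^2 M T^-3].

Left side: [L^2 M T^-3]
Right side: [L^2 M T^-3]

Both sides have the same dimensions, so the equation is dimensionally consistent.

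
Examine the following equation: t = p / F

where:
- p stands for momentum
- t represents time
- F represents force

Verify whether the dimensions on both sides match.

Yes

p (momentum) has dimensions [L M T^-1].
t (time) has dimensions [T].
F (force) has dimensions [L M T^-2].

Left side: [T]
Right side: [T]

Both sides have the same dimensions, so the equation is dimensionally consistent.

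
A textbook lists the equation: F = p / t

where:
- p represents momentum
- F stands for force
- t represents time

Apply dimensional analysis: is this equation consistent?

Yes

p (momentum) has dimensions [L M T^-1].
F (force) has dimensions [L M T^-2].
t (time) has dimensions [T].

Left side: [L M T^-2]
Right side: [L M T^-2]

Both sides have the same dimensions, so the equation is dimensionally consistent.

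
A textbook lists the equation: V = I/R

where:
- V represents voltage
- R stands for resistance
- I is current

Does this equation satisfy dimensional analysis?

No

V (voltage) has dimensions [I^-1 L^2 M T^-3].
R (resistance) has dimensions [I^-2 L^2 M T^-3].
I (current) has dimensions [I].

Left side: [I^-1 L^2 M T^-3]
Right side: [I^3 L^-2 M^-1 T^3]

The two sides have different dimensions, so the equation is NOT dimensionally consistent.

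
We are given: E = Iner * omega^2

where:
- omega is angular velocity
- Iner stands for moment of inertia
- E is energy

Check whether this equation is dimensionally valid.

Yes

omega (angular velocity) has dimensions [T^-1].
Iner (moment of inertia) has dimensions [L^2 M].
E (energy) has dimensions [L^2 M T^-2].

Left side: [L^2 M T^-2]
Right side: [L^2 M T^-2]

Both sides have the same dimensions, so the equation is dimensionally consistent.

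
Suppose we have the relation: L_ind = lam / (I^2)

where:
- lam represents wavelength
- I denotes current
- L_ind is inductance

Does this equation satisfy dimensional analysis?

No

lam (wavelength) has dimensions [L].
I (current) has dimensions [I].
L_ind (inductance) has dimensions [I^-2 L^2 M T^-2].

Left side: [I^-2 L^2 M T^-2]
Right side: [I^-2 L]

The two sides have different dimensions, so the equation is NOT dimensionally consistent.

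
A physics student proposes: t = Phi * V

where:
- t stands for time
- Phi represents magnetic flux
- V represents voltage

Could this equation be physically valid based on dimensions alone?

No

t (time) has dimensions [T].
Phi (magnetic flux) has dimensions [I^-1 L^2 M T^-2].
V (voltage) has dimensions [I^-1 L^2 M T^-3].

Left side: [T]
Right side: [I^-2 L^4 M^2 T^-5]

The two sides have different dimensions, so the equation is NOT dimensionally consistent.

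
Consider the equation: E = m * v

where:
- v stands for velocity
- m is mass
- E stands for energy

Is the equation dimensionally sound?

No

v (velocity) has dimensions [L T^-1].
m (mass) has dimensions [M].
E (energy) has dimensions [L^2 M T^-2].

Left side: [L^2 M T^-2]
Right side: [L M T^-1]

The two sides have different dimensions, so the equation is NOT dimensionally consistent.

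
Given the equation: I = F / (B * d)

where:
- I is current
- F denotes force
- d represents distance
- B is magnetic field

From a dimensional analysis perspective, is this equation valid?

Yes

I (current) has dimensions [I].
F (force) has dimensions [L M T^-2].
d (distance) has dimensions [L].
B (magnetic field) has dimensions [I^-1 M T^-2].

Left side: [I]
Right side: [I]

Both sides have the same dimensions, so the equation is dimensionally consistent.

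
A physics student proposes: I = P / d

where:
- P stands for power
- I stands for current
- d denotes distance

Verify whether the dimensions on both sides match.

No

P (power) has dimensions [L^2 M T^-3].
I (current) has dimensions [I].
d (distance) has dimensions [L].

Left side: [I]
Right side: [L M T^-3]

The two sides have different dimensions, so the equation is NOT dimensionally consistent.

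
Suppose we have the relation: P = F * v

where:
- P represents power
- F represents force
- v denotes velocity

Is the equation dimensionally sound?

Yes

P (power) has dimensions [L^2 M T^-3].
F (force) has dimensions [L M T^-2].
v (velocity) has dimensions [L T^-1].

Left side: [L^2 M T^-3]
Right side: [L^2 M T^-3]

Both sides have the same dimensions, so the equation is dimensionally consistent.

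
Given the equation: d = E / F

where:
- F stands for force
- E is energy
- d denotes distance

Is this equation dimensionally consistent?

Yes

F (force) has dimensions [L M T^-2].
E (energy) has dimensions [L^2 M T^-2].
d (distance) has dimensions [L].

Left side: [L]
Right side: [L]

Both sides have the same dimensions, so the equation is dimensionally consistent.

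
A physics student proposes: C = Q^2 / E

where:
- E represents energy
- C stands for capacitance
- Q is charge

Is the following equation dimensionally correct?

Yes

E (energy) has dimensions [L^2 M T^-2].
C (capacitance) has dimensions [I^2 L^-2 M^-1 T^4].
Q (charge) has dimensions [I T].

Left side: [I^2 L^-2 M^-1 T^4]
Right side: [I^2 L^-2 M^-1 T^4]

Both sides have the same dimensions, so the equation is dimensionally consistent.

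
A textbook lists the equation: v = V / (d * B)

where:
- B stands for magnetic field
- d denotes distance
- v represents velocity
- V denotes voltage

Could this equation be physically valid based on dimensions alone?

Yes

B (magnetic field) has dimensions [I^-1 M T^-2].
d (distance) has dimensions [L].
v (velocity) has dimensions [L T^-1].
V (voltage) has dimensions [I^-1 L^2 M T^-3].

Left side: [L T^-1]
Right side: [L T^-1]

Both sides have the same dimensions, so the equation is dimensionally consistent.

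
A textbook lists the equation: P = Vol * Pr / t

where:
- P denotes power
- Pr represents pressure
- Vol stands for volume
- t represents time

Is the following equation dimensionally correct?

Yes

P (power) has dimensions [L^2 M T^-3].
Pr (pressure) has dimensions [L^-1 M T^-2].
Vol (volume) has dimensions [L^3].
t (time) has dimensions [T].

Left side: [L^2 M T^-3]
Right side: [L^2 M T^-3]

Both sides have the same dimensions, so the equation is dimensionally consistent.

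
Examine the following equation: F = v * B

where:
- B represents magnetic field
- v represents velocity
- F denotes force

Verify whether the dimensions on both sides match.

No

B (magnetic field) has dimensions [I^-1 M T^-2].
v (velocity) has dimensions [L T^-1].
F (force) has dimensions [L M T^-2].

Left side: [L M T^-2]
Right side: [I^-1 L M T^-3]

The two sides have different dimensions, so the equation is NOT dimensionally consistent.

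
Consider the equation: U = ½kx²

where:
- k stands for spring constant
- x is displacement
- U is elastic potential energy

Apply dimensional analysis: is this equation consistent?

Yes

k (spring constant) has dimensions [M T^-2].
x (displacement) has dimensions [L].
U (elastic potential energy) has dimensions [L^2 M T^-2].

Left side: [L^2 M T^-2]
Right side: [L^2 M T^-2]

Both sides have the same dimensions, so the equation is dimensionally consistent.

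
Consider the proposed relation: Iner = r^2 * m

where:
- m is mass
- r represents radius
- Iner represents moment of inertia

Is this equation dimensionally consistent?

Yes

m (mass) has dimensions [M].
r (radius) has dimensions [L].
Iner (moment of inertia) has dimensions [L^2 M].

Left side: [L^2 M]
Right side: [L^2 M]

Both sides have the same dimensions, so the equation is dimensionally consistent.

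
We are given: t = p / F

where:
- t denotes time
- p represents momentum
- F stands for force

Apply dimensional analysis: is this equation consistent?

Yes

t (time) has dimensions [T].
p (momentum) has dimensions [L M T^-1].
F (force) has dimensions [L M T^-2].

Left side: [T]
Right side: [T]

Both sides have the same dimensions, so the equation is dimensionally consistent.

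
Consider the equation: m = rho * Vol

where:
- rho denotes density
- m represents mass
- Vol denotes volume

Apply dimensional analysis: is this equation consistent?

Yes

rho (density) has dimensions [L^-3 M].
m (mass) has dimensions [M].
Vol (volume) has dimensions [L^3].

Left side: [M]
Right side: [M]

Both sides have the same dimensions, so the equation is dimensionally consistent.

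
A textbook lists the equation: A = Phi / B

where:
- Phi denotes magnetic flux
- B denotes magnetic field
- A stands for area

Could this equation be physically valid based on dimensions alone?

Yes

Phi (magnetic flux) has dimensions [I^-1 L^2 M T^-2].
B (magnetic field) has dimensions [I^-1 M T^-2].
A (area) has dimensions [L^2].

Left side: [L^2]
Right side: [L^2]

Both sides have the same dimensions, so the equation is dimensionally consistent.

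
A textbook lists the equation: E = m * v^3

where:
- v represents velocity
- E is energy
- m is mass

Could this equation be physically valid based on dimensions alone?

No

v (velocity) has dimensions [L T^-1].
E (energy) has dimensions [L^2 M T^-2].
m (mass) has dimensions [M].

Left side: [L^2 M T^-2]
Right side: [L^3 M T^-3]

The two sides have different dimensions, so the equation is NOT dimensionally consistent.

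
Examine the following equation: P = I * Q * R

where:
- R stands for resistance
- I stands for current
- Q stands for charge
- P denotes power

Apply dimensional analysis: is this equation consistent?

No

R (resistance) has dimensions [I^-2 L^2 M T^-3].
I (current) has dimensions [I].
Q (charge) has dimensions [I T].
P (power) has dimensions [L^2 M T^-3].

Left side: [L^2 M T^-3]
Right side: [L^2 M T^-2]

The two sides have different dimensions, so the equation is NOT dimensionally consistent.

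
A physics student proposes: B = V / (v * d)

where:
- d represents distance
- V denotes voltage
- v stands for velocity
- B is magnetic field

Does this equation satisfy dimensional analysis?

Yes

d (distance) has dimensions [L].
V (voltage) has dimensions [I^-1 L^2 M T^-3].
v (velocity) has dimensions [L T^-1].
B (magnetic field) has dimensions [I^-1 M T^-2].

Left side: [I^-1 M T^-2]
Right side: [I^-1 M T^-2]

Both sides have the same dimensions, so the equation is dimensionally consistent.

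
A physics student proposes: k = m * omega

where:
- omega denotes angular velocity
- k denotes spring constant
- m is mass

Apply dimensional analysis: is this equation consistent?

No

omega (angular velocity) has dimensions [T^-1].
k (spring constant) has dimensions [M T^-2].
m (mass) has dimensions [M].

Left side: [M T^-2]
Right side: [M T^-1]

The two sides have different dimensions, so the equation is NOT dimensionally consistent.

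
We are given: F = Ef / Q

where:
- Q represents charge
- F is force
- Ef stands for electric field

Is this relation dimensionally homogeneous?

No

Q (charge) has dimensions [I T].
F (force) has dimensions [L M T^-2].
Ef (electric field) has dimensions [I^-1 L M T^-3].

Left side: [L M T^-2]
Right side: [I^-2 L M T^-4]

The two sides have different dimensions, so the equation is NOT dimensionally consistent.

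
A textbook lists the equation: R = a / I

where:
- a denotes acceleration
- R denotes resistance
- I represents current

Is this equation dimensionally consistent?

No

a (acceleration) has dimensions [L T^-2].
R (resistance) has dimensions [I^-2 L^2 M T^-3].
I (current) has dimensions [I].

Left side: [I^-2 L^2 M T^-3]
Right side: [I^-1 L T^-2]

The two sides have different dimensions, so the equation is NOT dimensionally consistent.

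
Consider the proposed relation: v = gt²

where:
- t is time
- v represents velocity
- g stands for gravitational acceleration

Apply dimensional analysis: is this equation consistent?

No

t (time) has dimensions [T].
v (velocity) has dimensions [L T^-1].
g (gravitational acceleration) has dimensions [L T^-2].

Left side: [L T^-1]
Right side: [L]

The two sides have different dimensions, so the equation is NOT dimensionally consistent.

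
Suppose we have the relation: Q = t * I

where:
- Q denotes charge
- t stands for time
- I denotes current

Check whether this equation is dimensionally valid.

Yes

Q (charge) has dimensions [I T].
t (time) has dimensions [T].
I (current) has dimensions [I].

Left side: [I T]
Right side: [I T]

Both sides have the same dimensions, so the equation is dimensionally consistent.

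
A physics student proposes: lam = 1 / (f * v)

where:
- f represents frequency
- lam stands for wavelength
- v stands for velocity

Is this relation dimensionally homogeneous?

No

f (frequency) has dimensions [T^-1].
lam (wavelength) has dimensions [L].
v (velocity) has dimensions [L T^-1].

Left side: [L]
Right side: [L^-1 T^2]

The two sides have different dimensions, so the equation is NOT dimensionally consistent.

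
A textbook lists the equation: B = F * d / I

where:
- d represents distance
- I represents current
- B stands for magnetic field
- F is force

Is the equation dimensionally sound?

No

d (distance) has dimensions [L].
I (current) has dimensions [I].
B (magnetic field) has dimensions [I^-1 M T^-2].
F (force) has dimensions [L M T^-2].

Left side: [I^-1 M T^-2]
Right side: [I^-1 L^2 M T^-2]

The two sides have different dimensions, so the equation is NOT dimensionally consistent.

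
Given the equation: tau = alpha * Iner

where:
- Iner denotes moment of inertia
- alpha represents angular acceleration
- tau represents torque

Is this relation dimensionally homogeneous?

Yes

Iner (moment of inertia) has dimensions [L^2 M].
alpha (angular acceleration) has dimensions [T^-2].
tau (torque) has dimensions [L^2 M T^-2].

Left side: [L^2 M T^-2]
Right side: [L^2 M T^-2]

Both sides have the same dimensions, so the equation is dimensionally consistent.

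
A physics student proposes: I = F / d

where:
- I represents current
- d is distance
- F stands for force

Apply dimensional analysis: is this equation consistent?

No

I (current) has dimensions [I].
d (distance) has dimensions [L].
F (force) has dimensions [L M T^-2].

Left side: [I]
Right side: [M T^-2]

The two sides have different dimensions, so the equation is NOT dimensionally consistent.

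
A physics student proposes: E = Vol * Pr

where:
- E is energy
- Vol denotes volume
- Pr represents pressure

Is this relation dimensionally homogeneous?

Yes

E (energy) has dimensions [L^2 M T^-2].
Vol (volume) has dimensions [L^3].
Pr (pressure) has dimensions [L^-1 M T^-2].

Left side: [L^2 M T^-2]
Right side: [L^2 M T^-2]

Both sides have the same dimensions, so the equation is dimensionally consistent.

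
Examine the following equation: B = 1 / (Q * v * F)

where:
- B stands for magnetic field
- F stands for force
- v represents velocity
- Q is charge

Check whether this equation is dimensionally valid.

No

B (magnetic field) has dimensions [I^-1 M T^-2].
F (force) has dimensions [L M T^-2].
v (velocity) has dimensions [L T^-1].
Q (charge) has dimensions [I T].

Left side: [I^-1 M T^-2]
Right side: [I^-1 L^-2 M^-1 T^2]

The two sides have different dimensions, so the equation is NOT dimensionally consistent.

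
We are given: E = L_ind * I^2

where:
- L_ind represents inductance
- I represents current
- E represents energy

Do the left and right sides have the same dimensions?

Yes

L_ind (inductance) has dimensions [I^-2 L^2 M T^-2].
I (current) has dimensions [I].
E (energy) has dimensions [L^2 M T^-2].

Left side: [L^2 M T^-2]
Right side: [L^2 M T^-2]

Both sides have the same dimensions, so the equation is dimensionally consistent.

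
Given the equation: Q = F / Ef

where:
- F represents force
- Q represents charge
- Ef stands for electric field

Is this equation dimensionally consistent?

Yes

F (force) has dimensions [L M T^-2].
Q (charge) has dimensions [I T].
Ef (electric field) has dimensions [I^-1 L M T^-3].

Left side: [I T]
Right side: [I T]

Both sides have the same dimensions, so the equation is dimensionally consistent.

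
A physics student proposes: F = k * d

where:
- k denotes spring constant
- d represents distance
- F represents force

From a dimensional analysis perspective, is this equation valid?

Yes

k (spring constant) has dimensions [M T^-2].
d (distance) has dimensions [L].
F (force) has dimensions [L M T^-2].

Left side: [L M T^-2]
Right side: [L M T^-2]

Both sides have the same dimensions, so the equation is dimensionally consistent.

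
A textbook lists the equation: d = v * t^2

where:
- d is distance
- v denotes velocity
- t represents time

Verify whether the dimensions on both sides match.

No

d (distance) has dimensions [L].
v (velocity) has dimensions [L T^-1].
t (time) has dimensions [T].

Left side: [L]
Right side: [L T]

The two sides have different dimensions, so the equation is NOT dimensionally consistent.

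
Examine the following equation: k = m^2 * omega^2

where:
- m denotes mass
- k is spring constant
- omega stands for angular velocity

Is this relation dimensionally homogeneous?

No

m (mass) has dimensions [M].
k (spring constant) has dimensions [M T^-2].
omega (angular velocity) has dimensions [T^-1].

Left side: [M T^-2]
Right side: [M^2 T^-2]

The two sides have different dimensions, so the equation is NOT dimensionally consistent.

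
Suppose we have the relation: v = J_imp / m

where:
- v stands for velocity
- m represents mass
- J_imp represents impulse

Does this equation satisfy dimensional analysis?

Yes

v (velocity) has dimensions [L T^-1].
m (mass) has dimensions [M].
J_imp (impulse) has dimensions [L M T^-1].

Left side: [L T^-1]
Right side: [L T^-1]

Both sides have the same dimensions, so the equation is dimensionally consistent.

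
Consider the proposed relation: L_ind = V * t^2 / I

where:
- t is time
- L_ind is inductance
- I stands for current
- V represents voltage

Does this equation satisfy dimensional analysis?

No

t (time) has dimensions [T].
L_ind (inductance) has dimensions [I^-2 L^2 M T^-2].
I (current) has dimensions [I].
V (voltage) has dimensions [I^-1 L^2 M T^-3].

Left side: [I^-2 L^2 M T^-2]
Right side: [I^-2 L^2 M T^-1]

The two sides have different dimensions, so the equation is NOT dimensionally consistent.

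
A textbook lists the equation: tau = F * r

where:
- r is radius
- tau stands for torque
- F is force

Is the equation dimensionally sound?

Yes

r (radius) has dimensions [L].
tau (torque) has dimensions [L^2 M T^-2].
F (force) has dimensions [L M T^-2].

Left side: [L^2 M T^-2]
Right side: [L^2 M T^-2]

Both sides have the same dimensions, so the equation is dimensionally consistent.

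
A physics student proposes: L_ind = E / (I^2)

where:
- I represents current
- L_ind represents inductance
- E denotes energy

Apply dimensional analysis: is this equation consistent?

Yes

I (current) has dimensions [I].
L_ind (inductance) has dimensions [I^-2 L^2 M T^-2].
E (energy) has dimensions [L^2 M T^-2].

Left side: [I^-2 L^2 M T^-2]
Right side: [I^-2 L^2 M T^-2]

Both sides have the same dimensions, so the equation is dimensionally consistent.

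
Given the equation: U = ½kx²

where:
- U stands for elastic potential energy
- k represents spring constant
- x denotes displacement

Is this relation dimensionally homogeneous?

Yes

U (elastic potential energy) has dimensions [L^2 M T^-2].
k (spring constant) has dimensions [M T^-2].
x (displacement) has dimensions [L].

Left side: [L^2 M T^-2]
Right side: [L^2 M T^-2]

Both sides have the same dimensions, so the equation is dimensionally consistent.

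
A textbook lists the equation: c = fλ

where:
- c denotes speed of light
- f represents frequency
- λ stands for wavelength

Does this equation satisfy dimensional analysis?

Yes

c (speed of light) has dimensions [L T^-1].
f (frequency) has dimensions [T^-1].
λ (wavelength) has dimensions [L].

Left side: [L T^-1]
Right side: [L T^-1]

Both sides have the same dimensions, so the equation is dimensionally consistent.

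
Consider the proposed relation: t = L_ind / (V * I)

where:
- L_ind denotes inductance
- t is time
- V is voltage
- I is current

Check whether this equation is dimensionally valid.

No

L_ind (inductance) has dimensions [I^-2 L^2 M T^-2].
t (time) has dimensions [T].
V (voltage) has dimensions [I^-1 L^2 M T^-3].
I (current) has dimensions [I].

Left side: [T]
Right side: [I^-2 T]

The two sides have different dimensions, so the equation is NOT dimensionally consistent.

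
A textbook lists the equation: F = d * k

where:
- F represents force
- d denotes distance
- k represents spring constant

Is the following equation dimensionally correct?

Yes

F (force) has dimensions [L M T^-2].
d (distance) has dimensions [L].
k (spring constant) has dimensions [M T^-2].

Left side: [L M T^-2]
Right side: [L M T^-2]

Both sides have the same dimensions, so the equation is dimensionally consistent.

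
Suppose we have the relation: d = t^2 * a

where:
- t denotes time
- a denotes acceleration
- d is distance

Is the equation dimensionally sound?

Yes

t (time) has dimensions [T].
a (acceleration) has dimensions [L T^-2].
d (distance) has dimensions [L].

Left side: [L]
Right side: [L]

Both sides have the same dimensions, so the equation is dimensionally consistent.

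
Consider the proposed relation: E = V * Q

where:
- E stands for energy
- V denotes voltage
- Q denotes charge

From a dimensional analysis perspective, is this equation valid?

Yes

E (energy) has dimensions [L^2 M T^-2].
V (voltage) has dimensions [I^-1 L^2 M T^-3].
Q (charge) has dimensions [I T].

Left side: [L^2 M T^-2]
Right side: [L^2 M T^-2]

Both sides have the same dimensions, so the equation is dimensionally consistent.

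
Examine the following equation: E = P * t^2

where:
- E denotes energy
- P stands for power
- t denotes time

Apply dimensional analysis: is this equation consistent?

No

E (energy) has dimensions [L^2 M T^-2].
P (power) has dimensions [L^2 M T^-3].
t (time) has dimensions [T].

Left side: [L^2 M T^-2]
Right side: [L^2 M T^-1]

The two sides have different dimensions, so the equation is NOT dimensionally consistent.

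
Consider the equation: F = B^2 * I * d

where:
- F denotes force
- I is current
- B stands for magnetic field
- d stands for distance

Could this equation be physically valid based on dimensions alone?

No

F (force) has dimensions [L M T^-2].
I (current) has dimensions [I].
B (magnetic field) has dimensions [I^-1 M T^-2].
d (distance) has dimensions [L].

Left side: [L M T^-2]
Right side: [I^-1 L M^2 T^-4]

The two sides have different dimensions, so the equation is NOT dimensionally consistent.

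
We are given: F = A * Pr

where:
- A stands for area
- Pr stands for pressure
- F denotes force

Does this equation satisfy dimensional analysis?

Yes

A (area) has dimensions [L^2].
Pr (pressure) has dimensions [L^-1 M T^-2].
F (force) has dimensions [L M T^-2].

Left side: [L M T^-2]
Right side: [L M T^-2]

Both sides have the same dimensions, so the equation is dimensionally consistent.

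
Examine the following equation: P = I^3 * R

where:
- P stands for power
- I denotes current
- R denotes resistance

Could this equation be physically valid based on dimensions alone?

No

P (power) has dimensions [L^2 M T^-3].
I (current) has dimensions [I].
R (resistance) has dimensions [I^-2 L^2 M T^-3].

Left side: [L^2 M T^-3]
Right side: [I L^2 M T^-3]

The two sides have different dimensions, so the equation is NOT dimensionally consistent.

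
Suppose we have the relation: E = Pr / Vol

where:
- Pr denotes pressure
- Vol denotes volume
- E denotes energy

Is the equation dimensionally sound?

No

Pr (pressure) has dimensions [L^-1 M T^-2].
Vol (volume) has dimensions [L^3].
E (energy) has dimensions [L^2 M T^-2].

Left side: [L^2 M T^-2]
Right side: [L^-4 M T^-2]

The two sides have different dimensions, so the equation is NOT dimensionally consistent.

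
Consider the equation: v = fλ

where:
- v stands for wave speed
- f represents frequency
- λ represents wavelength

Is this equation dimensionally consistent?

Yes

v (wave speed) has dimensions [L T^-1].
f (frequency) has dimensions [T^-1].
λ (wavelength) has dimensions [L].

Left side: [L T^-1]
Right side: [L T^-1]

Both sides have the same dimensions, so the equation is dimensionally consistent.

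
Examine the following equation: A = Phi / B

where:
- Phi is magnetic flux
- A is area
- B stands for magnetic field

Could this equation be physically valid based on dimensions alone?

Yes

Phi (magnetic flux) has dimensions [I^-1 L^2 M T^-2].
A (area) has dimensions [L^2].
B (magnetic field) has dimensions [I^-1 M T^-2].

Left side: [L^2]
Right side: [L^2]

Both sides have the same dimensions, so the equation is dimensionally consistent.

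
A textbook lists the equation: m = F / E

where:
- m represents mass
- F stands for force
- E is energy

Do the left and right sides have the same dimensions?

No

m (mass) has dimensions [M].
F (force) has dimensions [L M T^-2].
E (energy) has dimensions [L^2 M T^-2].

Left side: [M]
Right side: [L^-1]

The two sides have different dimensions, so the equation is NOT dimensionally consistent.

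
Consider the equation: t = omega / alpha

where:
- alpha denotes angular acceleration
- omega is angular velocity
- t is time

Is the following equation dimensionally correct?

Yes

alpha (angular acceleration) has dimensions [T^-2].
omega (angular velocity) has dimensions [T^-1].
t (time) has dimensions [T].

Left side: [T]
Right side: [T]

Both sides have the same dimensions, so the equation is dimensionally consistent.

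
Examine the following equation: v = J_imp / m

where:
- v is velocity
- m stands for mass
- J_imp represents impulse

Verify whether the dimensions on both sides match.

Yes

v (velocity) has dimensions [L T^-1].
m (mass) has dimensions [M].
J_imp (impulse) has dimensions [L M T^-1].

Left side: [L T^-1]
Right side: [L T^-1]

Both sides have the same dimensions, so the equation is dimensionally consistent.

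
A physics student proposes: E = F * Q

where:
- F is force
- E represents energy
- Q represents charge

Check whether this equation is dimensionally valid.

No

F (force) has dimensions [L M T^-2].
E (energy) has dimensions [L^2 M T^-2].
Q (charge) has dimensions [I T].

Left side: [L^2 M T^-2]
Right side: [I L M T^-1]

The two sides have different dimensions, so the equation is NOT dimensionally consistent.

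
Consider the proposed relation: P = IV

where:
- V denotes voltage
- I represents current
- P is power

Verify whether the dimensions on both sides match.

Yes

V (voltage) has dimensions [I^-1 L^2 M T^-3].
I (current) has dimensions [I].
P (power) has dimensions [L^2 M T^-3].

Left side: [L^2 M T^-3]
Right side: [L^2 M T^-3]

Both sides have the same dimensions, so the equation is dimensionally consistent.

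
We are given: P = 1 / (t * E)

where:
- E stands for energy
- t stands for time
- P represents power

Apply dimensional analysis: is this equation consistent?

No

E (energy) has dimensions [L^2 M T^-2].
t (time) has dimensions [T].
P (power) has dimensions [L^2 M T^-3].

Left side: [L^2 M T^-3]
Right side: [L^-2 M^-1 T]

The two sides have different dimensions, so the equation is NOT dimensionally consistent.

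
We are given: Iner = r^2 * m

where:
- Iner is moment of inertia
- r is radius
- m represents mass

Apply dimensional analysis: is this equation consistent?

Yes

Iner (moment of inertia) has dimensions [L^2 M].
r (radius) has dimensions [L].
m (mass) has dimensions [M].

Left side: [L^2 M]
Right side: [L^2 M]

Both sides have the same dimensions, so the equation is dimensionally consistent.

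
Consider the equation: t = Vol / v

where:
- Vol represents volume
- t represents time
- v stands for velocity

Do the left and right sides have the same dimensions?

No

Vol (volume) has dimensions [L^3].
t (time) has dimensions [T].
v (velocity) has dimensions [L T^-1].

Left side: [T]
Right side: [L^2 T]

The two sides have different dimensions, so the equation is NOT dimensionally consistent.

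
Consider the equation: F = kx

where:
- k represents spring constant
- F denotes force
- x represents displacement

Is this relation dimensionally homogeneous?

Yes

k (spring constant) has dimensions [M T^-2].
F (force) has dimensions [L M T^-2].
x (displacement) has dimensions [L].

Left side: [L M T^-2]
Right side: [L M T^-2]

Both sides have the same dimensions, so the equation is dimensionally consistent.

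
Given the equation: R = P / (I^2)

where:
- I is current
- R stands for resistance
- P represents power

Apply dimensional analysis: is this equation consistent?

Yes

I (current) has dimensions [I].
R (resistance) has dimensions [I^-2 L^2 M T^-3].
P (power) has dimensions [L^2 M T^-3].

Left side: [I^-2 L^2 M T^-3]
Right side: [I^-2 L^2 M T^-3]

Both sides have the same dimensions, so the equation is dimensionally consistent.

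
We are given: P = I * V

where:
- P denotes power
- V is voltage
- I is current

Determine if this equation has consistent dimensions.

Yes

P (power) has dimensions [L^2 M T^-3].
V (voltage) has dimensions [I^-1 L^2 M T^-3].
I (current) has dimensions [I].

Left side: [L^2 M T^-3]
Right side: [L^2 M T^-3]

Both sides have the same dimensions, so the equation is dimensionally consistent.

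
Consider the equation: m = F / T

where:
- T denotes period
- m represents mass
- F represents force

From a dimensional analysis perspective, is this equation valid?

No

T (period) has dimensions [T].
m (mass) has dimensions [M].
F (force) has dimensions [L M T^-2].

Left side: [M]
Right side: [L M T^-3]

The two sides have different dimensions, so the equation is NOT dimensionally consistent.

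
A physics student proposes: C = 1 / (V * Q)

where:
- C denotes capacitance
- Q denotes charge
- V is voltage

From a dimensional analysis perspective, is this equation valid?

No

C (capacitance) has dimensions [I^2 L^-2 M^-1 T^4].
Q (charge) has dimensions [I T].
V (voltage) has dimensions [I^-1 L^2 M T^-3].

Left side: [I^2 L^-2 M^-1 T^4]
Right side: [L^-2 M^-1 T^2]

The two sides have different dimensions, so the equation is NOT dimensionally consistent.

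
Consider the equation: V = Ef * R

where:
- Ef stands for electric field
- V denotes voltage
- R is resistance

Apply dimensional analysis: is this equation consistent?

No

Ef (electric field) has dimensions [I^-1 L M T^-3].
V (voltage) has dimensions [I^-1 L^2 M T^-3].
R (resistance) has dimensions [I^-2 L^2 M T^-3].

Left side: [I^-1 L^2 M T^-3]
Right side: [I^-3 L^3 M^2 T^-6]

The two sides have different dimensions, so the equation is NOT dimensionally consistent.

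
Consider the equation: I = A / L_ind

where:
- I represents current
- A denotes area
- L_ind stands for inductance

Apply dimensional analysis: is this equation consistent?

No

I (current) has dimensions [I].
A (area) has dimensions [L^2].
L_ind (inductance) has dimensions [I^-2 L^2 M T^-2].

Left side: [I]
Right side: [I^2 M^-1 T^2]

The two sides have different dimensions, so the equation is NOT dimensionally consistent.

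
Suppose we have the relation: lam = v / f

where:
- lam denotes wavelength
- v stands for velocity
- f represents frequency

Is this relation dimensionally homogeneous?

Yes

lam (wavelength) has dimensions [L].
v (velocity) has dimensions [L T^-1].
f (frequency) has dimensions [T^-1].

Left side: [L]
Right side: [L]

Both sides have the same dimensions, so the equation is dimensionally consistent.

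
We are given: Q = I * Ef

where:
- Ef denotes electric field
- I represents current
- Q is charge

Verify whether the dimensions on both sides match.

No

Ef (electric field) has dimensions [I^-1 L M T^-3].
I (current) has dimensions [I].
Q (charge) has dimensions [I T].

Left side: [I T]
Right side: [L M T^-3]

The two sides have different dimensions, so the equation is NOT dimensionally consistent.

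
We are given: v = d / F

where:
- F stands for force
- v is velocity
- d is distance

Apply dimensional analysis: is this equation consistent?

No

F (force) has dimensions [L M T^-2].
v (velocity) has dimensions [L T^-1].
d (distance) has dimensions [L].

Left side: [L T^-1]
Right side: [M^-1 T^2]

The two sides have different dimensions, so the equation is NOT dimensionally consistent.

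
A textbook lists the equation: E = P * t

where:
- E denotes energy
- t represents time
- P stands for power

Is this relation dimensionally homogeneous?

Yes

E (energy) has dimensions [L^2 M T^-2].
t (time) has dimensions [T].
P (power) has dimensions [L^2 M T^-3].

Left side: [L^2 M T^-2]
Right side: [L^2 M T^-2]

Both sides have the same dimensions, so the equation is dimensionally consistent.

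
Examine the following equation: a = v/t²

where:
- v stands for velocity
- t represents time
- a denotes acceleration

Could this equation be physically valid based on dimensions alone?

No

v (velocity) has dimensions [L T^-1].
t (time) has dimensions [T].
a (acceleration) has dimensions [L T^-2].

Left side: [L T^-2]
Right side: [L T^-3]

The two sides have different dimensions, so the equation is NOT dimensionally consistent.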